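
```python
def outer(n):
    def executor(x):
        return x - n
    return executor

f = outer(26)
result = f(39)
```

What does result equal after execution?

Step 1: outer(26) creates a closure capturing n = 26.
Step 2: f(39) computes 39 - 26 = 13.
Step 3: result = 13

The answer is 13.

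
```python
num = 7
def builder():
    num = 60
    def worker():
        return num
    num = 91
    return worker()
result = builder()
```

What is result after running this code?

Step 1: builder() sets num = 60, then later num = 91.
Step 2: worker() is called after num is reassigned to 91. Closures capture variables by reference, not by value.
Step 3: result = 91

The answer is 91.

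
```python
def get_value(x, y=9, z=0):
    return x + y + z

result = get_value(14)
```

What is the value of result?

Step 1: get_value(14) uses defaults y = 9, z = 0.
Step 2: Returns 14 + 9 + 0 = 23.
Step 3: result = 23

The answer is 23.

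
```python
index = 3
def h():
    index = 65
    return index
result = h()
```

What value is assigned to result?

Step 1: Global index = 3.
Step 2: h() creates local index = 65, shadowing the global.
Step 3: Returns local index = 65. result = 65

The answer is 65.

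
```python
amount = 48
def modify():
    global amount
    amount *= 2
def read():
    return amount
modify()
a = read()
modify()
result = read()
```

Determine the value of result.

Step 1: amount = 48.
Step 2: First modify(): amount = 48 * 2 = 96.
Step 3: Second modify(): amount = 96 * 2 = 192.
Step 4: read() returns 192

The answer is 192.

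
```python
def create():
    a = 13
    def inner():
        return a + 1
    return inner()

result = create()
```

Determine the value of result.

Step 1: create() defines a = 13.
Step 2: inner() reads a = 13 from enclosing scope, returns 13 + 1 = 14.
Step 3: result = 14

The answer is 14.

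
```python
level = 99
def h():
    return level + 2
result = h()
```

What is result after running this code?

Step 1: level = 99 is defined globally.
Step 2: h() looks up level from global scope = 99, then computes 99 + 2 = 101.
Step 3: result = 101

The answer is 101.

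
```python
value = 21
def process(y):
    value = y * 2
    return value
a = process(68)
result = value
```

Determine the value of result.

Step 1: Global value = 21.
Step 2: process(68) creates local value = 68 * 2 = 136.
Step 3: Global value unchanged because no global keyword. result = 21

The answer is 21.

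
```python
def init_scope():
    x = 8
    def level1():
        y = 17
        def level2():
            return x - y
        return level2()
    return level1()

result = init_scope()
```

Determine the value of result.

Step 1: x = 8 in init_scope. y = 17 in level1.
Step 2: level2() reads x = 8 and y = 17 from enclosing scopes.
Step 3: result = 8 - 17 = -9

The answer is -9.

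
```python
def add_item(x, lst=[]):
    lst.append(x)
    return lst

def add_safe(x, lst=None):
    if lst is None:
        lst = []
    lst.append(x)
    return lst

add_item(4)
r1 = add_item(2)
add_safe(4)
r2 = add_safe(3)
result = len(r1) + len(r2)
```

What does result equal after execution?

Step 1: add_item shares mutable default: after 2 calls, lst = [4, 2], len = 2.
Step 2: add_safe creates fresh list each time: r2 = [3], len = 1.
Step 3: result = 2 + 1 = 3

The answer is 3.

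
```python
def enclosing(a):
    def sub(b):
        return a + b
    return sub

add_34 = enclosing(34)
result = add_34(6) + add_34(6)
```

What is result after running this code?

Step 1: add_34 captures a = 34.
Step 2: add_34(6) = 34 + 6 = 40, called twice.
Step 3: result = 40 + 40 = 80

The answer is 80.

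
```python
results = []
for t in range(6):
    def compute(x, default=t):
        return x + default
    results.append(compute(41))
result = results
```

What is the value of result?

Step 1: Default argument default=t is evaluated at function definition time.
Step 2: Each iteration creates compute with default = current t value.
Step 3: compute(41) returns 41 + default. results = [41, 42, 43, 44, 45, 46]

The answer is [41, 42, 43, 44, 45, 46].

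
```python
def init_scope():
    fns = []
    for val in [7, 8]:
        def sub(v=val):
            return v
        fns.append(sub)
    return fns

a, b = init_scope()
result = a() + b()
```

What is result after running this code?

Step 1: Default argument v=val captures val at each iteration.
Step 2: a() returns 7 (captured at first iteration), b() returns 8 (captured at second).
Step 3: result = 7 + 8 = 15

The answer is 15.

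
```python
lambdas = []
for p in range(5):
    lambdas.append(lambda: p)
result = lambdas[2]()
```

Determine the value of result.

Step 1: The loop creates 5 lambdas, all referencing the same variable p.
Step 2: After the loop, p = 4 (final value).
Step 3: lambdas[2]() looks up p at call time and finds 4. This is the late binding gotcha. result = 4

The answer is 4.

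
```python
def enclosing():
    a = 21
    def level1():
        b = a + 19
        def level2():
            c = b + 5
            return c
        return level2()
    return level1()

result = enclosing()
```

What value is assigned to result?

Step 1: a = 21. b = a + 19 = 40.
Step 2: c = b + 5 = 40 + 5 = 45.
Step 3: result = 45

The answer is 45.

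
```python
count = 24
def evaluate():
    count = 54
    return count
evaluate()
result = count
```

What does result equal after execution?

Step 1: Global count = 24.
Step 2: evaluate() creates local count = 54 (shadow, not modification).
Step 3: After evaluate() returns, global count is unchanged. result = 24

The answer is 24.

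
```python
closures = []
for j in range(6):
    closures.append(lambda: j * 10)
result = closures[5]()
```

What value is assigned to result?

Step 1: All lambdas reference the same variable j (late binding).
Step 2: After the loop, j = 5. Every lambda returns j * 10.
Step 3: closures[5]() = 5 * 10 = 50

The answer is 50.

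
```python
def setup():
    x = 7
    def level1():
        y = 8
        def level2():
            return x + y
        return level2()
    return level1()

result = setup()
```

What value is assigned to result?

Step 1: x = 7 in setup. y = 8 in level1.
Step 2: level2() reads x = 7 and y = 8 from enclosing scopes.
Step 3: result = 7 + 8 = 15

The answer is 15.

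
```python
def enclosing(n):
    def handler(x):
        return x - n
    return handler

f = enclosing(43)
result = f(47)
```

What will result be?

Step 1: enclosing(43) creates a closure capturing n = 43.
Step 2: f(47) computes 47 - 43 = 4.
Step 3: result = 4

The answer is 4.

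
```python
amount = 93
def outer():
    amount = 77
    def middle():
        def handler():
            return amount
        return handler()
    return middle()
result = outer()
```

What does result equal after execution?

Step 1: outer() defines amount = 77. middle() and handler() have no local amount.
Step 2: handler() checks local (none), enclosing middle() (none), enclosing outer() and finds amount = 77.
Step 3: result = 77

The answer is 77.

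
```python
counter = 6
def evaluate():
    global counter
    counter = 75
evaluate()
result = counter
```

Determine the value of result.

Step 1: counter = 6 globally.
Step 2: evaluate() declares global counter and sets it to 75.
Step 3: After evaluate(), global counter = 75. result = 75

The answer is 75.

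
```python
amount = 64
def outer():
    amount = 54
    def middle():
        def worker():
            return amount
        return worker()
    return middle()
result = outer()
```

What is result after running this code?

Step 1: outer() defines amount = 54. middle() and worker() have no local amount.
Step 2: worker() checks local (none), enclosing middle() (none), enclosing outer() and finds amount = 54.
Step 3: result = 54

The answer is 54.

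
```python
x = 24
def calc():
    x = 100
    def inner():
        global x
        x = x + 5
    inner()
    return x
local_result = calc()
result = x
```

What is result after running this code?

Step 1: Global x = 24. calc() creates local x = 100.
Step 2: inner() declares global x and adds 5: global x = 24 + 5 = 29.
Step 3: calc() returns its local x = 100 (unaffected by inner).
Step 4: result = global x = 29

The answer is 29.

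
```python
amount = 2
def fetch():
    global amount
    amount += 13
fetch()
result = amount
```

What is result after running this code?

Step 1: amount = 2 globally.
Step 2: fetch() modifies global amount: amount += 13 = 15.
Step 3: result = 15

The answer is 15.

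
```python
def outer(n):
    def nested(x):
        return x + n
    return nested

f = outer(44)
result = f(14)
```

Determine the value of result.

Step 1: outer(44) creates a closure that captures n = 44.
Step 2: f(14) calls the closure with x = 14, returning 14 + 44 = 58.
Step 3: result = 58

The answer is 58.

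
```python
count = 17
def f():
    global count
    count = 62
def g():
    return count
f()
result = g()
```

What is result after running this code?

Step 1: count = 17.
Step 2: f() sets global count = 62.
Step 3: g() reads global count = 62. result = 62

The answer is 62.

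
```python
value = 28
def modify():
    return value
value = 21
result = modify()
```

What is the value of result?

Step 1: value is first set to 28, then reassigned to 21.
Step 2: modify() is called after the reassignment, so it looks up the current global value = 21.
Step 3: result = 21

The answer is 21.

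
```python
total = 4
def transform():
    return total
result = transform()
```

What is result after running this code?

Step 1: total = 4 is defined in the global scope.
Step 2: transform() looks up total. No local total exists, so Python checks the global scope via LEGB rule and finds total = 4.
Step 3: result = 4

The answer is 4.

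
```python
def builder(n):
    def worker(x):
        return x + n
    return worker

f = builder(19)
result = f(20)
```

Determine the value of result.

Step 1: builder(19) creates a closure that captures n = 19.
Step 2: f(20) calls the closure with x = 20, returning 20 + 19 = 39.
Step 3: result = 39

The answer is 39.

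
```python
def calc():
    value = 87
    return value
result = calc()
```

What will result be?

Step 1: calc() defines value = 87 in its local scope.
Step 2: return value finds the local variable value = 87.
Step 3: result = 87

The answer is 87.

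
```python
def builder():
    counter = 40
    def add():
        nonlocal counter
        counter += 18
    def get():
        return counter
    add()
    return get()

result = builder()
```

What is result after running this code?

Step 1: counter = 40. add() modifies it via nonlocal, get() reads it.
Step 2: add() makes counter = 40 + 18 = 58.
Step 3: get() returns 58. result = 58

The answer is 58.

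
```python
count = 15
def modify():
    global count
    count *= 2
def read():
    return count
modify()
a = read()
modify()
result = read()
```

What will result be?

Step 1: count = 15.
Step 2: First modify(): count = 15 * 2 = 30.
Step 3: Second modify(): count = 30 * 2 = 60.
Step 4: read() returns 60

The answer is 60.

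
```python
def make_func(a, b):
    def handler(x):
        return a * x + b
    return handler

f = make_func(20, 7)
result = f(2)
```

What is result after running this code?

Step 1: make_func(20, 7) captures a = 20, b = 7.
Step 2: f(2) computes 20 * 2 + 7 = 47.
Step 3: result = 47

The answer is 47.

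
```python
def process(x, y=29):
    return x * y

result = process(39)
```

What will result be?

Step 1: process(39) uses default y = 29.
Step 2: Returns 39 * 29 = 1131.
Step 3: result = 1131

The answer is 1131.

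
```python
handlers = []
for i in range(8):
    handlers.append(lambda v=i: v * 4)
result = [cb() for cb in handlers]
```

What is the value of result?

Step 1: Default arg v=i captures i at each iteration.
Step 2: handlers[k] has v defaulting to k, returns k * 4.
Step 3: result = [0, 4, 8, 12, 16, 20, 24, 28]

The answer is [0, 4, 8, 12, 16, 20, 24, 28].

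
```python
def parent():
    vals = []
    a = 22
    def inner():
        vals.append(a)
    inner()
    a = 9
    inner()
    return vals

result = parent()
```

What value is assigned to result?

Step 1: a = 22. inner() appends current a to vals.
Step 2: First inner(): appends 22. Then a = 9.
Step 3: Second inner(): appends 9 (closure sees updated a). result = [22, 9]

The answer is [22, 9].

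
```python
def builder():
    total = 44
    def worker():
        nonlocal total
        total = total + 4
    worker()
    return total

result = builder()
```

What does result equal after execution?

Step 1: builder() sets total = 44.
Step 2: worker() uses nonlocal to modify total in builder's scope: total = 44 + 4 = 48.
Step 3: builder() returns the modified total = 48

The answer is 48.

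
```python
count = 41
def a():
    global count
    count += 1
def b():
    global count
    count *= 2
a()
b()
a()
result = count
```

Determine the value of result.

Step 1: count = 41.
Step 2: a(): count = 41 + 1 = 42.
Step 3: b(): count = 42 * 2 = 84.
Step 4: a(): count = 84 + 1 = 85

The answer is 85.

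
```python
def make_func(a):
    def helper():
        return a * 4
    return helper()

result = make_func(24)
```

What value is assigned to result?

Step 1: make_func(24) binds parameter a = 24.
Step 2: helper() accesses a = 24 from enclosing scope.
Step 3: result = 24 * 4 = 96

The answer is 96.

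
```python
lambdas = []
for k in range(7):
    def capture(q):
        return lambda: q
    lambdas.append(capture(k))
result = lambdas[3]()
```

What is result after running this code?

Step 1: capture(k) creates a new scope capturing q = k at call time.
Step 2: lambdas[3] = capture(3), so its lambda captures q = 3.
Step 3: result = 3 (closure factory fixes late binding)

The answer is 3.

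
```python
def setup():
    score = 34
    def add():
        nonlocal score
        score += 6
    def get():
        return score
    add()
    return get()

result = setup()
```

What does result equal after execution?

Step 1: score = 34. add() modifies it via nonlocal, get() reads it.
Step 2: add() makes score = 34 + 6 = 40.
Step 3: get() returns 40. result = 40

The answer is 40.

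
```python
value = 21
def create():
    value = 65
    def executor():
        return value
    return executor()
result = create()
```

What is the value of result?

Step 1: value = 21 globally, but create() defines value = 65 locally.
Step 2: executor() looks up value. Not in local scope, so checks enclosing scope (create) and finds value = 65.
Step 3: result = 65

The answer is 65.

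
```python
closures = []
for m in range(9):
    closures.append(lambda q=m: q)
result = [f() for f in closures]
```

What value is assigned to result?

Step 1: Default arg q=m captures m at each iteration.
Step 2: Each lambda has its own default: 0, 1, ..., 8.
Step 3: result = [0, 1, 2, 3, 4, 5, 6, 7, 8]

The answer is [0, 1, 2, 3, 4, 5, 6, 7, 8].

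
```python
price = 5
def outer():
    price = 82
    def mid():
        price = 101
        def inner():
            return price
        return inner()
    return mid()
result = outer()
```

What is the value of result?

Step 1: Three levels of shadowing: global 5, outer 82, mid 101.
Step 2: inner() finds price = 101 in enclosing mid() scope.
Step 3: result = 101

The answer is 101.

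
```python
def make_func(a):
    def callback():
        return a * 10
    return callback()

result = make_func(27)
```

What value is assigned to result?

Step 1: make_func(27) binds parameter a = 27.
Step 2: callback() accesses a = 27 from enclosing scope.
Step 3: result = 27 * 10 = 270

The answer is 270.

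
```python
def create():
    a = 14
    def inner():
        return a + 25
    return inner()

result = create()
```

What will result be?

Step 1: create() defines a = 14.
Step 2: inner() reads a = 14 from enclosing scope, returns 14 + 25 = 39.
Step 3: result = 39

The answer is 39.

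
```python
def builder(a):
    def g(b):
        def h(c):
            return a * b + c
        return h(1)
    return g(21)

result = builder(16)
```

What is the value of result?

Step 1: a = 16, b = 21, c = 1.
Step 2: h() computes a * b + c = 16 * 21 + 1 = 337.
Step 3: result = 337

The answer is 337.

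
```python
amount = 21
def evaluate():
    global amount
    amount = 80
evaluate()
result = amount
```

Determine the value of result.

Step 1: amount = 21 globally.
Step 2: evaluate() declares global amount and sets it to 80.
Step 3: After evaluate(), global amount = 80. result = 80

The answer is 80.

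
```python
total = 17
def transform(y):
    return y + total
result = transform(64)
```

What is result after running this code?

Step 1: total = 17 is defined globally.
Step 2: transform(64) uses parameter y = 64 and looks up total from global scope = 17.
Step 3: result = 64 + 17 = 81

The answer is 81.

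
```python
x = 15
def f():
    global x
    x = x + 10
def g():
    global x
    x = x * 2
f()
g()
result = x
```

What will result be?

Step 1: x = 15.
Step 2: f() adds 10: x = 15 + 10 = 25.
Step 3: g() doubles: x = 25 * 2 = 50.
Step 4: result = 50

The answer is 50.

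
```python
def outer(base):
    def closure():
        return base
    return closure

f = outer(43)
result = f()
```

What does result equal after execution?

Step 1: outer(43) creates closure capturing base = 43.
Step 2: f() returns the captured base = 43.
Step 3: result = 43

The answer is 43.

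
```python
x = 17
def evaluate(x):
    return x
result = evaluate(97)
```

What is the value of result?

Step 1: Global x = 17.
Step 2: evaluate(97) takes parameter x = 97, which shadows the global.
Step 3: result = 97

The answer is 97.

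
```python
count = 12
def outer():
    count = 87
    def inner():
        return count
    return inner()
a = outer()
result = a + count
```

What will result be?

Step 1: outer() has local count = 87. inner() reads from enclosing.
Step 2: outer() returns 87. Global count = 12 unchanged.
Step 3: result = 87 + 12 = 99

The answer is 99.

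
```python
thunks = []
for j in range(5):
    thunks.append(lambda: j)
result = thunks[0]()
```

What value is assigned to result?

Step 1: The loop creates 5 lambdas, all referencing the same variable j.
Step 2: After the loop, j = 4 (final value).
Step 3: thunks[0]() looks up j at call time and finds 4. This is the late binding gotcha. result = 4

The answer is 4.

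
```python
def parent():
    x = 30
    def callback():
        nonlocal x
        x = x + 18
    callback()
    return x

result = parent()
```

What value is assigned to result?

Step 1: parent() sets x = 30.
Step 2: callback() uses nonlocal to modify x in parent's scope: x = 30 + 18 = 48.
Step 3: parent() returns the modified x = 48

The answer is 48.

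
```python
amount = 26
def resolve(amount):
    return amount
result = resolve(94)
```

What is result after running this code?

Step 1: Global amount = 26.
Step 2: resolve(94) takes parameter amount = 94, which shadows the global.
Step 3: result = 94

The answer is 94.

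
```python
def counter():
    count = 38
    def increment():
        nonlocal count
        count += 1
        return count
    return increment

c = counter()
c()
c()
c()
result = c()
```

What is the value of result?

Step 1: counter() creates closure with count = 38.
Step 2: Each c() call increments count via nonlocal. After 4 calls: 38 + 4 = 42.
Step 3: result = 42

The answer is 42.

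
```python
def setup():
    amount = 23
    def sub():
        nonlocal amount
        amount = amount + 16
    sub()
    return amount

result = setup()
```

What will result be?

Step 1: setup() sets amount = 23.
Step 2: sub() uses nonlocal to modify amount in setup's scope: amount = 23 + 16 = 39.
Step 3: setup() returns the modified amount = 39

The answer is 39.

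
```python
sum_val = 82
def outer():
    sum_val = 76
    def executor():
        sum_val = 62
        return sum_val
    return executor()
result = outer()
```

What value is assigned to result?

Step 1: Three scopes define sum_val: global (82), outer (76), executor (62).
Step 2: executor() has its own local sum_val = 62, which shadows both enclosing and global.
Step 3: result = 62 (local wins in LEGB)

The answer is 62.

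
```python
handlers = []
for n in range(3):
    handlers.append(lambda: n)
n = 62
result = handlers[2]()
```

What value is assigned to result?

Step 1: Lambdas capture the variable n by reference, not by value.
Step 2: After the loop, n is reassigned to 62.
Step 3: handlers[2]() looks up the current n = 62. result = 62

The answer is 62.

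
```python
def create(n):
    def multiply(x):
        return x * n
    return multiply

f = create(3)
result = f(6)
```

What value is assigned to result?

Step 1: create(3) returns multiply closure with n = 3.
Step 2: f(6) computes 6 * 3 = 18.
Step 3: result = 18

The answer is 18.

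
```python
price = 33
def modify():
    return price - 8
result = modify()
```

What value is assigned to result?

Step 1: price = 33 is defined globally.
Step 2: modify() looks up price from global scope = 33, then computes 33 - 8 = 25.
Step 3: result = 25

The answer is 25.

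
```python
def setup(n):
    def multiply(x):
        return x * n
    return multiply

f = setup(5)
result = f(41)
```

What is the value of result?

Step 1: setup(5) returns multiply closure with n = 5.
Step 2: f(41) computes 41 * 5 = 205.
Step 3: result = 205

The answer is 205.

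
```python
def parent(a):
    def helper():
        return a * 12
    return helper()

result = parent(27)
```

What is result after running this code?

Step 1: parent(27) binds parameter a = 27.
Step 2: helper() accesses a = 27 from enclosing scope.
Step 3: result = 27 * 12 = 324

The answer is 324.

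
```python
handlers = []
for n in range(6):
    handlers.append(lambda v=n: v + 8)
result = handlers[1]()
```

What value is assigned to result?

Step 1: Default argument v=n captures n's value at definition time.
Step 2: handlers[1] was defined when n = 1, so v defaults to 1.
Step 3: result = 1 + 8 = 9 (default arg fixes the late binding issue)

The answer is 9.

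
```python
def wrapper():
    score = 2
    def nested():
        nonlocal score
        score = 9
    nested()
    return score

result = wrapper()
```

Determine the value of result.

Step 1: wrapper() sets score = 2.
Step 2: nested() uses nonlocal to reassign score = 9.
Step 3: result = 9

The answer is 9.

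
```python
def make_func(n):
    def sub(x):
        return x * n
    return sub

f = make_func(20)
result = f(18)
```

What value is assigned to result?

Step 1: make_func(20) creates a closure capturing n = 20.
Step 2: f(18) computes 18 * 20 = 360.
Step 3: result = 360

The answer is 360.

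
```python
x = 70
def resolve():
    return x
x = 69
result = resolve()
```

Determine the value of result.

Step 1: x is first set to 70, then reassigned to 69.
Step 2: resolve() is called after the reassignment, so it looks up the current global x = 69.
Step 3: result = 69

The answer is 69.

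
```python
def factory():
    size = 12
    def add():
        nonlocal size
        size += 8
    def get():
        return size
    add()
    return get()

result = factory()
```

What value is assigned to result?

Step 1: size = 12. add() modifies it via nonlocal, get() reads it.
Step 2: add() makes size = 12 + 8 = 20.
Step 3: get() returns 20. result = 20

The answer is 20.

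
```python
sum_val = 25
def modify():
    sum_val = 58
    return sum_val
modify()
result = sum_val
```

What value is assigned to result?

Step 1: sum_val = 25 globally.
Step 2: modify() creates a LOCAL sum_val = 58 (no global keyword!).
Step 3: The global sum_val is unchanged. result = 25

The answer is 25.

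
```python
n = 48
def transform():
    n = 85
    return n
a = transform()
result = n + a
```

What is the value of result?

Step 1: Global n = 48. transform() returns local n = 85.
Step 2: a = 85. Global n still = 48.
Step 3: result = 48 + 85 = 133

The answer is 133.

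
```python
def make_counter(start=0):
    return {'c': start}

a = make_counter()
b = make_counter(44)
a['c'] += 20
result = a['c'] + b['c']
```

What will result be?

Step 1: make_counter() returns a new dict each call (immutable default 0).
Step 2: a = {'c': 0}, b = {'c': 44}.
Step 3: a['c'] += 20 = 20. result = 20 + 44 = 64

The answer is 64.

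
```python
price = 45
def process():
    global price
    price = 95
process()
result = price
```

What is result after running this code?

Step 1: price = 45 globally.
Step 2: process() declares global price and sets it to 95.
Step 3: After process(), global price = 95. result = 95

The answer is 95.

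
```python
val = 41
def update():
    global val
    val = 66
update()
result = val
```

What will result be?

Step 1: val = 41 globally.
Step 2: update() declares global val and sets it to 66.
Step 3: After update(), global val = 66. result = 66

The answer is 66.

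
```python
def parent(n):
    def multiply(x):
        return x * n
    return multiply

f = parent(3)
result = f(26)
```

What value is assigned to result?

Step 1: parent(3) returns multiply closure with n = 3.
Step 2: f(26) computes 26 * 3 = 78.
Step 3: result = 78

The answer is 78.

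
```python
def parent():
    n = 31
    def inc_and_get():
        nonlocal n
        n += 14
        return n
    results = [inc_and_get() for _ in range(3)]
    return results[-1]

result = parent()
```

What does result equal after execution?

Step 1: n = 31.
Step 2: Three calls to inc_and_get(), each adding 14.
Step 3: Last value = 31 + 14 * 3 = 73

The answer is 73.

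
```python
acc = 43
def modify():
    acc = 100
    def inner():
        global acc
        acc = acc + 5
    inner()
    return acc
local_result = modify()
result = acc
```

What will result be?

Step 1: Global acc = 43. modify() creates local acc = 100.
Step 2: inner() declares global acc and adds 5: global acc = 43 + 5 = 48.
Step 3: modify() returns its local acc = 100 (unaffected by inner).
Step 4: result = global acc = 48

The answer is 48.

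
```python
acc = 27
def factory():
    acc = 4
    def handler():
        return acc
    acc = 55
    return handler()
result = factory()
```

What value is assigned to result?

Step 1: factory() sets acc = 4, then later acc = 55.
Step 2: handler() is called after acc is reassigned to 55. Closures capture variables by reference, not by value.
Step 3: result = 55

The answer is 55.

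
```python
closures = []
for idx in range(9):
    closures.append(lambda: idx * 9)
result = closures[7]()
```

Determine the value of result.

Step 1: All lambdas reference the same variable idx (late binding).
Step 2: After the loop, idx = 8. Every lambda returns idx * 9.
Step 3: closures[7]() = 8 * 9 = 72

The answer is 72.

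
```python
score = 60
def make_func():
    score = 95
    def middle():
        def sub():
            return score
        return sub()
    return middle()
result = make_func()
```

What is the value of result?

Step 1: make_func() defines score = 95. middle() and sub() have no local score.
Step 2: sub() checks local (none), enclosing middle() (none), enclosing make_func() and finds score = 95.
Step 3: result = 95

The answer is 95.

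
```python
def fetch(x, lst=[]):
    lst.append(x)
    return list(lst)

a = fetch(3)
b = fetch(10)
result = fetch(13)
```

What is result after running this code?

Step 1: Default list is shared. list() creates copies for return values.
Step 2: Internal list grows: [3] -> [3, 10] -> [3, 10, 13].
Step 3: result = [3, 10, 13]

The answer is [3, 10, 13].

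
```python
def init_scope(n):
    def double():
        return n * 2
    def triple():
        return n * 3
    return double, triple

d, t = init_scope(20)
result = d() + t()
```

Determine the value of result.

Step 1: Both closures capture the same n = 20.
Step 2: d() = 20 * 2 = 40, t() = 20 * 3 = 60.
Step 3: result = 40 + 60 = 100

The answer is 100.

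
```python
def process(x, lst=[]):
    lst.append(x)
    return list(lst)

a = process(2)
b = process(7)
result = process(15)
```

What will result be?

Step 1: Default list is shared. list() creates copies for return values.
Step 2: Internal list grows: [2] -> [2, 7] -> [2, 7, 15].
Step 3: result = [2, 7, 15]

The answer is [2, 7, 15].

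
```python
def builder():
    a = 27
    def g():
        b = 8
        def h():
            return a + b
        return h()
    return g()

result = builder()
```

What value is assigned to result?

Step 1: builder() defines a = 27. g() defines b = 8.
Step 2: h() accesses both from enclosing scopes: a = 27, b = 8.
Step 3: result = 27 + 8 = 35

The answer is 35.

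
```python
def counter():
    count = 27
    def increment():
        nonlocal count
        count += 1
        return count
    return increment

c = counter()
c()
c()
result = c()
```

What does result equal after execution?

Step 1: counter() creates closure with count = 27.
Step 2: Each c() call increments count via nonlocal. After 3 calls: 27 + 3 = 30.
Step 3: result = 30

The answer is 30.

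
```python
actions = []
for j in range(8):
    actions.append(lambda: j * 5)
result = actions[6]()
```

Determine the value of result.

Step 1: All lambdas reference the same variable j (late binding).
Step 2: After the loop, j = 7. Every lambda returns j * 5.
Step 3: actions[6]() = 7 * 5 = 35

The answer is 35.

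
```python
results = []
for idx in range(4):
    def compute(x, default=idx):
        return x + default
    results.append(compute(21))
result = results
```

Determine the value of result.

Step 1: Default argument default=idx is evaluated at function definition time.
Step 2: Each iteration creates compute with default = current idx value.
Step 3: compute(21) returns 21 + default. results = [21, 22, 23, 24]

The answer is [21, 22, 23, 24].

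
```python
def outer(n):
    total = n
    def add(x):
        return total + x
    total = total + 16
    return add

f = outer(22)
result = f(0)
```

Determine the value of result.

Step 1: outer(22) sets total = 22, then total = 22 + 16 = 38.
Step 2: Closures capture by reference, so add sees total = 38.
Step 3: f(0) returns 38 + 0 = 38

The answer is 38.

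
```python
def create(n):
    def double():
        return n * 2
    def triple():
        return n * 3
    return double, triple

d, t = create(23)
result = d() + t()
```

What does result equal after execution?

Step 1: Both closures capture the same n = 23.
Step 2: d() = 23 * 2 = 46, t() = 23 * 3 = 69.
Step 3: result = 46 + 69 = 115

The answer is 115.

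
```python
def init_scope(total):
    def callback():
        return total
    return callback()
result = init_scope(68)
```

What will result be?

Step 1: init_scope(68) binds parameter total = 68.
Step 2: callback() looks up total in enclosing scope and finds the parameter total = 68.
Step 3: result = 68

The answer is 68.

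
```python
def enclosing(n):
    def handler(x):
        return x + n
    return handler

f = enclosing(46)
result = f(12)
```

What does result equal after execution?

Step 1: enclosing(46) creates a closure that captures n = 46.
Step 2: f(12) calls the closure with x = 12, returning 12 + 46 = 58.
Step 3: result = 58

The answer is 58.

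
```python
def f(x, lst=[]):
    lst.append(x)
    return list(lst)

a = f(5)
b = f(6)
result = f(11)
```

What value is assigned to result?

Step 1: Default list is shared. list() creates copies for return values.
Step 2: Internal list grows: [5] -> [5, 6] -> [5, 6, 11].
Step 3: result = [5, 6, 11]

The answer is [5, 6, 11].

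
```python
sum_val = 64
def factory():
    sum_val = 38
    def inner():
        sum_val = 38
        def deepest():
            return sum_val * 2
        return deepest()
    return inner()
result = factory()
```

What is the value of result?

Step 1: deepest() looks up sum_val through LEGB: not local, finds sum_val = 38 in enclosing inner().
Step 2: Returns 38 * 2 = 76.
Step 3: result = 76

The answer is 76.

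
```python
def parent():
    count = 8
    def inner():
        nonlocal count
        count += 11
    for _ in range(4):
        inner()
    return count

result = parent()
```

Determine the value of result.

Step 1: count = 8.
Step 2: inner() is called 4 times in a loop, each adding 11 via nonlocal.
Step 3: count = 8 + 11 * 4 = 52

The answer is 52.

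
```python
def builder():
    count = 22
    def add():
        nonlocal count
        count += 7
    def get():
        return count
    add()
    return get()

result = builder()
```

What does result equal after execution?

Step 1: count = 22. add() modifies it via nonlocal, get() reads it.
Step 2: add() makes count = 22 + 7 = 29.
Step 3: get() returns 29. result = 29

The answer is 29.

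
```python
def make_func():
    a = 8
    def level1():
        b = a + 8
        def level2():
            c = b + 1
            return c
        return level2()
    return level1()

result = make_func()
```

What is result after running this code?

Step 1: a = 8. b = a + 8 = 16.
Step 2: c = b + 1 = 16 + 1 = 17.
Step 3: result = 17

The answer is 17.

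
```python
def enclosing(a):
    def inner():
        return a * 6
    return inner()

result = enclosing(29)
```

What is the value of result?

Step 1: enclosing(29) binds parameter a = 29.
Step 2: inner() accesses a = 29 from enclosing scope.
Step 3: result = 29 * 6 = 174

The answer is 174.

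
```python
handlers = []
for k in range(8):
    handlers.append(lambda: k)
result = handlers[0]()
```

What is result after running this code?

Step 1: The loop creates 8 lambdas, all referencing the same variable k.
Step 2: After the loop, k = 7 (final value).
Step 3: handlers[0]() looks up k at call time and finds 7. This is the late binding gotcha. result = 7

The answer is 7.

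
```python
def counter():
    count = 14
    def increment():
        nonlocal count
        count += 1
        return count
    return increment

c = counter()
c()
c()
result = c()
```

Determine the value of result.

Step 1: counter() creates closure with count = 14.
Step 2: Each c() call increments count via nonlocal. After 3 calls: 14 + 3 = 17.
Step 3: result = 17

The answer is 17.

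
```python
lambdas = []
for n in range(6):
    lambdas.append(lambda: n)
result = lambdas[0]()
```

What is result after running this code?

Step 1: The loop creates 6 lambdas, all referencing the same variable n.
Step 2: After the loop, n = 5 (final value).
Step 3: lambdas[0]() looks up n at call time and finds 5. This is the late binding gotcha. result = 5

The answer is 5.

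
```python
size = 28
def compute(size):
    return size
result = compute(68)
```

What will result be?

Step 1: Global size = 28.
Step 2: compute(68) takes parameter size = 68, which shadows the global.
Step 3: result = 68

The answer is 68.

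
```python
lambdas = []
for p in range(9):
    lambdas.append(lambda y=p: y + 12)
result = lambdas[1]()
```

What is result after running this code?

Step 1: Default argument y=p captures p's value at definition time.
Step 2: lambdas[1] was defined when p = 1, so y defaults to 1.
Step 3: result = 1 + 12 = 13 (default arg fixes the late binding issue)

The answer is 13.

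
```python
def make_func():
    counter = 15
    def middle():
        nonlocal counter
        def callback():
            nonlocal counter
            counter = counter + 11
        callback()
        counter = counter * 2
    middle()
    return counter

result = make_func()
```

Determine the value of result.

Step 1: counter = 15.
Step 2: callback() adds 11: counter = 15 + 11 = 26.
Step 3: middle() doubles: counter = 26 * 2 = 52.
Step 4: result = 52

The answer is 52.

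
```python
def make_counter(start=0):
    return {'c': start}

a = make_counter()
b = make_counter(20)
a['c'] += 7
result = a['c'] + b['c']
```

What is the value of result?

Step 1: make_counter() returns a new dict each call (immutable default 0).
Step 2: a = {'c': 0}, b = {'c': 20}.
Step 3: a['c'] += 7 = 7. result = 7 + 20 = 27

The answer is 27.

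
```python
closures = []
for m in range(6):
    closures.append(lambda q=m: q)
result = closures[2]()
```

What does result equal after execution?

Step 1: Default argument q=m captures m's value at each iteration.
Step 2: closures[2] captured q = 2 when m was 2.
Step 3: result = 2

The answer is 2.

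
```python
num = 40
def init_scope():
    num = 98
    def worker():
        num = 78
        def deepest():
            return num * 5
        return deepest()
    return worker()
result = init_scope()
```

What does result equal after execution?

Step 1: deepest() looks up num through LEGB: not local, finds num = 78 in enclosing worker().
Step 2: Returns 78 * 5 = 390.
Step 3: result = 390

The answer is 390.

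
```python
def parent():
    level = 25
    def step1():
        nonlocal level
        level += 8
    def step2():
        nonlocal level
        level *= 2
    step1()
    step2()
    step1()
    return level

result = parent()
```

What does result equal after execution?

Step 1: level = 25.
Step 2: step1(): level = 25 + 8 = 33.
Step 3: step2(): level = 33 * 2 = 66.
Step 4: step1(): level = 66 + 8 = 74. result = 74

The answer is 74.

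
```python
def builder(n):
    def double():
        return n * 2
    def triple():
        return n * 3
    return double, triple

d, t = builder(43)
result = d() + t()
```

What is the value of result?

Step 1: Both closures capture the same n = 43.
Step 2: d() = 43 * 2 = 86, t() = 43 * 3 = 129.
Step 3: result = 86 + 129 = 215

The answer is 215.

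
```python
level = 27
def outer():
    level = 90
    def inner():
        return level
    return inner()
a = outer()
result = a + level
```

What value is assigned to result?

Step 1: outer() has local level = 90. inner() reads from enclosing.
Step 2: outer() returns 90. Global level = 27 unchanged.
Step 3: result = 90 + 27 = 117

The answer is 117.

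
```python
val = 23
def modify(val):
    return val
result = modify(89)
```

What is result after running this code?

Step 1: Global val = 23.
Step 2: modify(89) takes parameter val = 89, which shadows the global.
Step 3: result = 89

The answer is 89.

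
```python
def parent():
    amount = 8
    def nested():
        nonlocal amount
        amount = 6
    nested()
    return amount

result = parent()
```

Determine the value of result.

Step 1: parent() sets amount = 8.
Step 2: nested() uses nonlocal to reassign amount = 6.
Step 3: result = 6

The answer is 6.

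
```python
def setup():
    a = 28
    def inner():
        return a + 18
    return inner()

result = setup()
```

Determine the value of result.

Step 1: setup() defines a = 28.
Step 2: inner() reads a = 28 from enclosing scope, returns 28 + 18 = 46.
Step 3: result = 46

The answer is 46.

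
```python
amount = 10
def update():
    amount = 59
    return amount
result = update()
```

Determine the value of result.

Step 1: Global amount = 10.
Step 2: update() creates local amount = 59, shadowing the global.
Step 3: Returns local amount = 59. result = 59

The answer is 59.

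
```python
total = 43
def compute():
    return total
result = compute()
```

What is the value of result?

Step 1: total = 43 is defined in the global scope.
Step 2: compute() looks up total. No local total exists, so Python checks the global scope via LEGB rule and finds total = 43.
Step 3: result = 43

The answer is 43.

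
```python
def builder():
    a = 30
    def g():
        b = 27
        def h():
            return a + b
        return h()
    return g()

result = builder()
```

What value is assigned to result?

Step 1: builder() defines a = 30. g() defines b = 27.
Step 2: h() accesses both from enclosing scopes: a = 30, b = 27.
Step 3: result = 30 + 27 = 57

The answer is 57.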